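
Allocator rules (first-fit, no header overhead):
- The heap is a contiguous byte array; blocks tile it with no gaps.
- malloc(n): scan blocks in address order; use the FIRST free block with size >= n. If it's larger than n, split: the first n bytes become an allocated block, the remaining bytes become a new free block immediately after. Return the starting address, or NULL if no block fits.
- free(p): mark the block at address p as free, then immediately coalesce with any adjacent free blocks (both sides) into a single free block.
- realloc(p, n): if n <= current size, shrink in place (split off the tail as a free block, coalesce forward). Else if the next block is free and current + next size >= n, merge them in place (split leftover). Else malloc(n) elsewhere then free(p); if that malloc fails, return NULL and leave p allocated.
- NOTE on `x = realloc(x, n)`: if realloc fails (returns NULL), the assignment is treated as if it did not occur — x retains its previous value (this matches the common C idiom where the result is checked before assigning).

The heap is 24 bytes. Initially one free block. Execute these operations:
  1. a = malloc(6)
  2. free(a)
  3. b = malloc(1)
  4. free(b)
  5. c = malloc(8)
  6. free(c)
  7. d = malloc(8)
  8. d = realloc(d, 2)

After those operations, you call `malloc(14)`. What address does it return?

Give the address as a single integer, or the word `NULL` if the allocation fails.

Answer: 2

Derivation:
Op 1: a = malloc(6) -> a = 0; heap: [0-5 ALLOC][6-23 FREE]
Op 2: free(a) -> (freed a); heap: [0-23 FREE]
Op 3: b = malloc(1) -> b = 0; heap: [0-0 ALLOC][1-23 FREE]
Op 4: free(b) -> (freed b); heap: [0-23 FREE]
Op 5: c = malloc(8) -> c = 0; heap: [0-7 ALLOC][8-23 FREE]
Op 6: free(c) -> (freed c); heap: [0-23 FREE]
Op 7: d = malloc(8) -> d = 0; heap: [0-7 ALLOC][8-23 FREE]
Op 8: d = realloc(d, 2) -> d = 0; heap: [0-1 ALLOC][2-23 FREE]
malloc(14): first-fit scan over [0-1 ALLOC][2-23 FREE] -> 2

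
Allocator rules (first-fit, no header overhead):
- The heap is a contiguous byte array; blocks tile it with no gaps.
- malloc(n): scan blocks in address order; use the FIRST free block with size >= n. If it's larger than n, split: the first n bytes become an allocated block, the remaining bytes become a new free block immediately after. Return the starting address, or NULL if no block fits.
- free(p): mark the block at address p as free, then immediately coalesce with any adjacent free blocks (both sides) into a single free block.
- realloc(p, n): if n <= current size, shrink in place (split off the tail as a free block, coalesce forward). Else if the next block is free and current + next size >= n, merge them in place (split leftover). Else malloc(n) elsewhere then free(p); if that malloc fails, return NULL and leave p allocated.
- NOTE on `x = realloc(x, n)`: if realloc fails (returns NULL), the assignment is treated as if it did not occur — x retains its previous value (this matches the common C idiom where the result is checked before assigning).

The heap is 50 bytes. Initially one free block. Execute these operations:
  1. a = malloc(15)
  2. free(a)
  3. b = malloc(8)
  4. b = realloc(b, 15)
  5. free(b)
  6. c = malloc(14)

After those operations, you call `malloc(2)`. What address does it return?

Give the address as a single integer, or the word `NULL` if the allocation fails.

Op 1: a = malloc(15) -> a = 0; heap: [0-14 ALLOC][15-49 FREE]
Op 2: free(a) -> (freed a); heap: [0-49 FREE]
Op 3: b = malloc(8) -> b = 0; heap: [0-7 ALLOC][8-49 FREE]
Op 4: b = realloc(b, 15) -> b = 0; heap: [0-14 ALLOC][15-49 FREE]
Op 5: free(b) -> (freed b); heap: [0-49 FREE]
Op 6: c = malloc(14) -> c = 0; heap: [0-13 ALLOC][14-49 FREE]
malloc(2): first-fit scan over [0-13 ALLOC][14-49 FREE] -> 14

Answer: 14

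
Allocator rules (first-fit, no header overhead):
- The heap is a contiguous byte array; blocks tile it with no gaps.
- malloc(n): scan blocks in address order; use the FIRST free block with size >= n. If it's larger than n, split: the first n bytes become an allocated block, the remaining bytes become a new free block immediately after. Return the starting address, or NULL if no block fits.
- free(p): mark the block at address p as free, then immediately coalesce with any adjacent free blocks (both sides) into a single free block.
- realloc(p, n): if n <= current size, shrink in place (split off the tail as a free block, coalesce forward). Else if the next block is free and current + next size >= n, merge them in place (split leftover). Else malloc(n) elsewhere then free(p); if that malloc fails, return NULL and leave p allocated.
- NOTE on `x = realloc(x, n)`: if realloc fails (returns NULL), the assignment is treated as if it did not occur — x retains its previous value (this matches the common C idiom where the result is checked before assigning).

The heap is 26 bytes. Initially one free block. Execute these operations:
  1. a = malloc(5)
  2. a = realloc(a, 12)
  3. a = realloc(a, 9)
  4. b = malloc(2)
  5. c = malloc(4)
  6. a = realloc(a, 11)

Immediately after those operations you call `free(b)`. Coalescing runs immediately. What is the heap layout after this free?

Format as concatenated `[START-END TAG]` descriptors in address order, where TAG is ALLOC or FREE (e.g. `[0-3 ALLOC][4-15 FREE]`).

Op 1: a = malloc(5) -> a = 0; heap: [0-4 ALLOC][5-25 FREE]
Op 2: a = realloc(a, 12) -> a = 0; heap: [0-11 ALLOC][12-25 FREE]
Op 3: a = realloc(a, 9) -> a = 0; heap: [0-8 ALLOC][9-25 FREE]
Op 4: b = malloc(2) -> b = 9; heap: [0-8 ALLOC][9-10 ALLOC][11-25 FREE]
Op 5: c = malloc(4) -> c = 11; heap: [0-8 ALLOC][9-10 ALLOC][11-14 ALLOC][15-25 FREE]
Op 6: a = realloc(a, 11) -> a = 15; heap: [0-8 FREE][9-10 ALLOC][11-14 ALLOC][15-25 ALLOC]
free(b): b = 9 -> block [9-10 ALLOC]; mark free, coalesce with adjacent free neighbors -> [0-10 FREE][11-14 ALLOC][15-25 ALLOC]

Answer: [0-10 FREE][11-14 ALLOC][15-25 ALLOC]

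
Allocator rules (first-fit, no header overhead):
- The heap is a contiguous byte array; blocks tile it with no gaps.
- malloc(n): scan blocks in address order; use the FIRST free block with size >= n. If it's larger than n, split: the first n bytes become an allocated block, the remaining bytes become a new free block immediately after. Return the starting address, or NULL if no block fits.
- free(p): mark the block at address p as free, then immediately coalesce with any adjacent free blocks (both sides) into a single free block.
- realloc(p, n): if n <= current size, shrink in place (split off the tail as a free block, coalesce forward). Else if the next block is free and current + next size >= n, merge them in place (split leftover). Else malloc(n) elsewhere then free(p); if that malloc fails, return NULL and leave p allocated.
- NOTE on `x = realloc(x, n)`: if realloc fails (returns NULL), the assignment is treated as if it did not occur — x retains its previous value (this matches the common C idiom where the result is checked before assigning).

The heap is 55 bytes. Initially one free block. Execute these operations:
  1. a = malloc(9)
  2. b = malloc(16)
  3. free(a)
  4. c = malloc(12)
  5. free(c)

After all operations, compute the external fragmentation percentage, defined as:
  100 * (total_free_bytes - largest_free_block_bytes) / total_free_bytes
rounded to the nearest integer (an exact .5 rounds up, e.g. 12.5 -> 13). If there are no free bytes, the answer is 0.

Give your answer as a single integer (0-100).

Answer: 23

Derivation:
Op 1: a = malloc(9) -> a = 0; heap: [0-8 ALLOC][9-54 FREE]
Op 2: b = malloc(16) -> b = 9; heap: [0-8 ALLOC][9-24 ALLOC][25-54 FREE]
Op 3: free(a) -> (freed a); heap: [0-8 FREE][9-24 ALLOC][25-54 FREE]
Op 4: c = malloc(12) -> c = 25; heap: [0-8 FREE][9-24 ALLOC][25-36 ALLOC][37-54 FREE]
Op 5: free(c) -> (freed c); heap: [0-8 FREE][9-24 ALLOC][25-54 FREE]
Free blocks: [9 30] total_free=39 largest=30 -> 100*(39-30)/39 = 900/39 ≈ 23.077 -> rounds to 23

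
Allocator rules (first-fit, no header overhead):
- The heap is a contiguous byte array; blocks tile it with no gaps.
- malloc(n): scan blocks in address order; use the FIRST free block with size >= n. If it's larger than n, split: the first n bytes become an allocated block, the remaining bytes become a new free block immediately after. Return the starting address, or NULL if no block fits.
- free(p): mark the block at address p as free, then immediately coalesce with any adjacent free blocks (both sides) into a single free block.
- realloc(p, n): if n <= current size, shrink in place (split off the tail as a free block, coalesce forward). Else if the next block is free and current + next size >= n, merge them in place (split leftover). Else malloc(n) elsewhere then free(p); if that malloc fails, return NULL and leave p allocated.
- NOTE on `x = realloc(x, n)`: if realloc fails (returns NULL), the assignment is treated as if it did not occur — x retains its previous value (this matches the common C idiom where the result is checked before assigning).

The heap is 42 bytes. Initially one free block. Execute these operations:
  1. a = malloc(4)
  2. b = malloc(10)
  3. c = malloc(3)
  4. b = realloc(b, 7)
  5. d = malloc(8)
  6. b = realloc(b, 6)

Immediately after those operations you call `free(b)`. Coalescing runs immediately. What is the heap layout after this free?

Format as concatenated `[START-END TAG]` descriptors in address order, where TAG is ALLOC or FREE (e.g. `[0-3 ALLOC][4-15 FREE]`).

Op 1: a = malloc(4) -> a = 0; heap: [0-3 ALLOC][4-41 FREE]
Op 2: b = malloc(10) -> b = 4; heap: [0-3 ALLOC][4-13 ALLOC][14-41 FREE]
Op 3: c = malloc(3) -> c = 14; heap: [0-3 ALLOC][4-13 ALLOC][14-16 ALLOC][17-41 FREE]
Op 4: b = realloc(b, 7) -> b = 4; heap: [0-3 ALLOC][4-10 ALLOC][11-13 FREE][14-16 ALLOC][17-41 FREE]
Op 5: d = malloc(8) -> d = 17; heap: [0-3 ALLOC][4-10 ALLOC][11-13 FREE][14-16 ALLOC][17-24 ALLOC][25-41 FREE]
Op 6: b = realloc(b, 6) -> b = 4; heap: [0-3 ALLOC][4-9 ALLOC][10-13 FREE][14-16 ALLOC][17-24 ALLOC][25-41 FREE]
free(b): b = 4 -> block [4-9 ALLOC]; mark free, coalesce with adjacent free neighbors -> [0-3 ALLOC][4-13 FREE][14-16 ALLOC][17-24 ALLOC][25-41 FREE]

Answer: [0-3 ALLOC][4-13 FREE][14-16 ALLOC][17-24 ALLOC][25-41 FREE]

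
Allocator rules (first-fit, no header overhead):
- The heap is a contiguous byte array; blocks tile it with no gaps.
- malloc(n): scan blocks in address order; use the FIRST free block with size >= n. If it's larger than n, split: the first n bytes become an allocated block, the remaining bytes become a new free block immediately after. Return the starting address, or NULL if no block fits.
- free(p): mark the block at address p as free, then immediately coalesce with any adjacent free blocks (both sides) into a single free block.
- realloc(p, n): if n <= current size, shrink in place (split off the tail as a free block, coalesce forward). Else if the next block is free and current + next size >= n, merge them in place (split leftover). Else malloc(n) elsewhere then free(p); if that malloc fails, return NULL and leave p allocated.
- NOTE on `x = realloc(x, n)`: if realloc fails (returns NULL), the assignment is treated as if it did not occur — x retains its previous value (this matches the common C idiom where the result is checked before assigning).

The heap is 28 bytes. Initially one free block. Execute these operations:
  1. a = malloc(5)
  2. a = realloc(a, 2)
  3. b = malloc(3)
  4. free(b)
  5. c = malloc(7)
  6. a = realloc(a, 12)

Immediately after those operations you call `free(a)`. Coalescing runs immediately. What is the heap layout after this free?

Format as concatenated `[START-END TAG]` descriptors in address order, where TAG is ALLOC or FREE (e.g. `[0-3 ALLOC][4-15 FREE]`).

Op 1: a = malloc(5) -> a = 0; heap: [0-4 ALLOC][5-27 FREE]
Op 2: a = realloc(a, 2) -> a = 0; heap: [0-1 ALLOC][2-27 FREE]
Op 3: b = malloc(3) -> b = 2; heap: [0-1 ALLOC][2-4 ALLOC][5-27 FREE]
Op 4: free(b) -> (freed b); heap: [0-1 ALLOC][2-27 FREE]
Op 5: c = malloc(7) -> c = 2; heap: [0-1 ALLOC][2-8 ALLOC][9-27 FREE]
Op 6: a = realloc(a, 12) -> a = 9; heap: [0-1 FREE][2-8 ALLOC][9-20 ALLOC][21-27 FREE]
free(a): a = 9 -> block [9-20 ALLOC]; mark free, coalesce with adjacent free neighbors -> [0-1 FREE][2-8 ALLOC][9-27 FREE]

Answer: [0-1 FREE][2-8 ALLOC][9-27 FREE]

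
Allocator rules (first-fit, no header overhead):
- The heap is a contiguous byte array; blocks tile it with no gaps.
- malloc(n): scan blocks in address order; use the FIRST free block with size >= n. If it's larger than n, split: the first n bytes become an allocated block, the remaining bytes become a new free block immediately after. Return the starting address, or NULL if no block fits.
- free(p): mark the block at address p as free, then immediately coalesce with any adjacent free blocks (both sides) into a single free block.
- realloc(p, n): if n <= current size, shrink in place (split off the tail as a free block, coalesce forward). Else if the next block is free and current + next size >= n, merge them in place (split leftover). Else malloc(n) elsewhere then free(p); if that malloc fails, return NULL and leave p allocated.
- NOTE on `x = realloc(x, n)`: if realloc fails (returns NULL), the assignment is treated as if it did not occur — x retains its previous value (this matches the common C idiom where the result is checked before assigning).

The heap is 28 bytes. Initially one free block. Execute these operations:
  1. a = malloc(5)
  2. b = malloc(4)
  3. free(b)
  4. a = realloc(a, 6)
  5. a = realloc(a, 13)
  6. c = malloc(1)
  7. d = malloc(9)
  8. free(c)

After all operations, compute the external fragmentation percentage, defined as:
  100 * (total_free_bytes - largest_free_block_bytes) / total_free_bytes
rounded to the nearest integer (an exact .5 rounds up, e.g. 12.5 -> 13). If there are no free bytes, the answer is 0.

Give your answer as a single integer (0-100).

Op 1: a = malloc(5) -> a = 0; heap: [0-4 ALLOC][5-27 FREE]
Op 2: b = malloc(4) -> b = 5; heap: [0-4 ALLOC][5-8 ALLOC][9-27 FREE]
Op 3: free(b) -> (freed b); heap: [0-4 ALLOC][5-27 FREE]
Op 4: a = realloc(a, 6) -> a = 0; heap: [0-5 ALLOC][6-27 FREE]
Op 5: a = realloc(a, 13) -> a = 0; heap: [0-12 ALLOC][13-27 FREE]
Op 6: c = malloc(1) -> c = 13; heap: [0-12 ALLOC][13-13 ALLOC][14-27 FREE]
Op 7: d = malloc(9) -> d = 14; heap: [0-12 ALLOC][13-13 ALLOC][14-22 ALLOC][23-27 FREE]
Op 8: free(c) -> (freed c); heap: [0-12 ALLOC][13-13 FREE][14-22 ALLOC][23-27 FREE]
Free blocks: [1 5] total_free=6 largest=5 -> 100*(6-5)/6 = 100/6 ≈ 16.667 -> rounds to 17

Answer: 17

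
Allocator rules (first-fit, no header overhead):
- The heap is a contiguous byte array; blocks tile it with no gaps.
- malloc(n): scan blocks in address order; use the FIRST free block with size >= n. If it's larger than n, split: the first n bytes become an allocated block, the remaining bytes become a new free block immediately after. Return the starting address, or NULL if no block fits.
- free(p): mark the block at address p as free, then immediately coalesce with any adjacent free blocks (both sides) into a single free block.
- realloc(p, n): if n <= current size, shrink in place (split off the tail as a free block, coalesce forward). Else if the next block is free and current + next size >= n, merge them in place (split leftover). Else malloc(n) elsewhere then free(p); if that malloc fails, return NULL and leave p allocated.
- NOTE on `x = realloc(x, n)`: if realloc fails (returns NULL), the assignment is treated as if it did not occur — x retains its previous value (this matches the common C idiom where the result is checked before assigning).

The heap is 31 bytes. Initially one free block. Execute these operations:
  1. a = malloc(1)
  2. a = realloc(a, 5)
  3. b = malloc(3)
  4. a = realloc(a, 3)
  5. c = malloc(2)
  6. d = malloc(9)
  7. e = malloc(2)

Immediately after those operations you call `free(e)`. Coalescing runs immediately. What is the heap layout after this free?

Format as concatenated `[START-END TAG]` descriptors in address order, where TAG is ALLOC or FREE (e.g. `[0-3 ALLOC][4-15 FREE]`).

Answer: [0-2 ALLOC][3-4 ALLOC][5-7 ALLOC][8-16 ALLOC][17-30 FREE]

Derivation:
Op 1: a = malloc(1) -> a = 0; heap: [0-0 ALLOC][1-30 FREE]
Op 2: a = realloc(a, 5) -> a = 0; heap: [0-4 ALLOC][5-30 FREE]
Op 3: b = malloc(3) -> b = 5; heap: [0-4 ALLOC][5-7 ALLOC][8-30 FREE]
Op 4: a = realloc(a, 3) -> a = 0; heap: [0-2 ALLOC][3-4 FREE][5-7 ALLOC][8-30 FREE]
Op 5: c = malloc(2) -> c = 3; heap: [0-2 ALLOC][3-4 ALLOC][5-7 ALLOC][8-30 FREE]
Op 6: d = malloc(9) -> d = 8; heap: [0-2 ALLOC][3-4 ALLOC][5-7 ALLOC][8-16 ALLOC][17-30 FREE]
Op 7: e = malloc(2) -> e = 17; heap: [0-2 ALLOC][3-4 ALLOC][5-7 ALLOC][8-16 ALLOC][17-18 ALLOC][19-30 FREE]
free(e): e = 17 -> block [17-18 ALLOC]; mark free, coalesce with adjacent free neighbors -> [0-2 ALLOC][3-4 ALLOC][5-7 ALLOC][8-16 ALLOC][17-30 FREE]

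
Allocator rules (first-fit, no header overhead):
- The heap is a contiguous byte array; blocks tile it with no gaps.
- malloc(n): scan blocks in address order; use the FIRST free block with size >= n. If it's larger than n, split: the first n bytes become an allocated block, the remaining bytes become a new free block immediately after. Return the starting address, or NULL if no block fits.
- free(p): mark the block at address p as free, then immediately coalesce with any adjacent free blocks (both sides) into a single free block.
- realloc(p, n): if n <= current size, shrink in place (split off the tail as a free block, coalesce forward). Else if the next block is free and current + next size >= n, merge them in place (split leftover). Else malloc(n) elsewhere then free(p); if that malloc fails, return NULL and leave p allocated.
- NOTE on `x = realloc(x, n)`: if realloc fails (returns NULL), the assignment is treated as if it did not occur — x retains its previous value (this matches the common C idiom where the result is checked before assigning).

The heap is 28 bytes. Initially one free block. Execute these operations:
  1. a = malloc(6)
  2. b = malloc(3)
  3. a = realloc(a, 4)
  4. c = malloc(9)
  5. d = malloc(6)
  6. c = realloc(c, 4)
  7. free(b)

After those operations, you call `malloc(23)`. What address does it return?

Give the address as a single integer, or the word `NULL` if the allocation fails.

Answer: NULL

Derivation:
Op 1: a = malloc(6) -> a = 0; heap: [0-5 ALLOC][6-27 FREE]
Op 2: b = malloc(3) -> b = 6; heap: [0-5 ALLOC][6-8 ALLOC][9-27 FREE]
Op 3: a = realloc(a, 4) -> a = 0; heap: [0-3 ALLOC][4-5 FREE][6-8 ALLOC][9-27 FREE]
Op 4: c = malloc(9) -> c = 9; heap: [0-3 ALLOC][4-5 FREE][6-8 ALLOC][9-17 ALLOC][18-27 FREE]
Op 5: d = malloc(6) -> d = 18; heap: [0-3 ALLOC][4-5 FREE][6-8 ALLOC][9-17 ALLOC][18-23 ALLOC][24-27 FREE]
Op 6: c = realloc(c, 4) -> c = 9; heap: [0-3 ALLOC][4-5 FREE][6-8 ALLOC][9-12 ALLOC][13-17 FREE][18-23 ALLOC][24-27 FREE]
Op 7: free(b) -> (freed b); heap: [0-3 ALLOC][4-8 FREE][9-12 ALLOC][13-17 FREE][18-23 ALLOC][24-27 FREE]
malloc(23): first-fit scan over [0-3 ALLOC][4-8 FREE][9-12 ALLOC][13-17 FREE][18-23 ALLOC][24-27 FREE] -> NULL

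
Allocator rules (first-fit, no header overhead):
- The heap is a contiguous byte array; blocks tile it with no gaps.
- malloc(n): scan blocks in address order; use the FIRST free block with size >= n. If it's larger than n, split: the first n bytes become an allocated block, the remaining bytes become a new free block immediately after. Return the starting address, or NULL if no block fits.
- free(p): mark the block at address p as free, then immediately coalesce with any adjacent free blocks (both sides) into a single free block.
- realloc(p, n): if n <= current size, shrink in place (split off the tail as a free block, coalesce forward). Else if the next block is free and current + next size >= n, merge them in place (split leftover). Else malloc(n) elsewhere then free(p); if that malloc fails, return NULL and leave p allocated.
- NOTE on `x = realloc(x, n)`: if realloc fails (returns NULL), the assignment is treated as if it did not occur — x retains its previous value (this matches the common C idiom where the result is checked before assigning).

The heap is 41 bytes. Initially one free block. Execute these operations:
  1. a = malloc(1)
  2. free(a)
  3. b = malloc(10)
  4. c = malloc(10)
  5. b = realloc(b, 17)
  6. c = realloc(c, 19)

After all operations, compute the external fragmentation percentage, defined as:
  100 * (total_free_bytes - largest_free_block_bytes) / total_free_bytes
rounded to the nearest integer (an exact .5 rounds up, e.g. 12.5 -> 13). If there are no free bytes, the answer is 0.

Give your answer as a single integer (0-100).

Answer: 29

Derivation:
Op 1: a = malloc(1) -> a = 0; heap: [0-0 ALLOC][1-40 FREE]
Op 2: free(a) -> (freed a); heap: [0-40 FREE]
Op 3: b = malloc(10) -> b = 0; heap: [0-9 ALLOC][10-40 FREE]
Op 4: c = malloc(10) -> c = 10; heap: [0-9 ALLOC][10-19 ALLOC][20-40 FREE]
Op 5: b = realloc(b, 17) -> b = 20; heap: [0-9 FREE][10-19 ALLOC][20-36 ALLOC][37-40 FREE]
Op 6: c = realloc(c, 19) -> NULL (c unchanged); heap: [0-9 FREE][10-19 ALLOC][20-36 ALLOC][37-40 FREE]
Free blocks: [10 4] total_free=14 largest=10 -> 100*(14-10)/14 = 400/14 ≈ 28.571 -> rounds to 29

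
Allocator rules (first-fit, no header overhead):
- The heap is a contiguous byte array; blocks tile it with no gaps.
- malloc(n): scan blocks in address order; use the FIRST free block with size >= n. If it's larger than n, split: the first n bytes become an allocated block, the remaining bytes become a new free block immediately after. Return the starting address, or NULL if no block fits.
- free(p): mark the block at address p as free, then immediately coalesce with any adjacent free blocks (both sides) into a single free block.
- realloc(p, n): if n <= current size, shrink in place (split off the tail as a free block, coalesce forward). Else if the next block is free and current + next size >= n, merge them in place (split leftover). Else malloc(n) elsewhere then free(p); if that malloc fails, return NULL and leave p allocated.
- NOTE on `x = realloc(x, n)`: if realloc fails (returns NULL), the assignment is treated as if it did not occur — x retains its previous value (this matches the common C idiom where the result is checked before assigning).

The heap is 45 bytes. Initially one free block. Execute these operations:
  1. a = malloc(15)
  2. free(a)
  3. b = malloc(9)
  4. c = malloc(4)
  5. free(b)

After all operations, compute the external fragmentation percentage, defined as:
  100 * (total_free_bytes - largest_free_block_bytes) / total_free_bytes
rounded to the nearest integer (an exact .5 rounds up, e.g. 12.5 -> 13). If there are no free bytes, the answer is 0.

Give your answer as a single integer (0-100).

Op 1: a = malloc(15) -> a = 0; heap: [0-14 ALLOC][15-44 FREE]
Op 2: free(a) -> (freed a); heap: [0-44 FREE]
Op 3: b = malloc(9) -> b = 0; heap: [0-8 ALLOC][9-44 FREE]
Op 4: c = malloc(4) -> c = 9; heap: [0-8 ALLOC][9-12 ALLOC][13-44 FREE]
Op 5: free(b) -> (freed b); heap: [0-8 FREE][9-12 ALLOC][13-44 FREE]
Free blocks: [9 32] total_free=41 largest=32 -> 100*(41-32)/41 = 900/41 ≈ 21.951 -> rounds to 22

Answer: 22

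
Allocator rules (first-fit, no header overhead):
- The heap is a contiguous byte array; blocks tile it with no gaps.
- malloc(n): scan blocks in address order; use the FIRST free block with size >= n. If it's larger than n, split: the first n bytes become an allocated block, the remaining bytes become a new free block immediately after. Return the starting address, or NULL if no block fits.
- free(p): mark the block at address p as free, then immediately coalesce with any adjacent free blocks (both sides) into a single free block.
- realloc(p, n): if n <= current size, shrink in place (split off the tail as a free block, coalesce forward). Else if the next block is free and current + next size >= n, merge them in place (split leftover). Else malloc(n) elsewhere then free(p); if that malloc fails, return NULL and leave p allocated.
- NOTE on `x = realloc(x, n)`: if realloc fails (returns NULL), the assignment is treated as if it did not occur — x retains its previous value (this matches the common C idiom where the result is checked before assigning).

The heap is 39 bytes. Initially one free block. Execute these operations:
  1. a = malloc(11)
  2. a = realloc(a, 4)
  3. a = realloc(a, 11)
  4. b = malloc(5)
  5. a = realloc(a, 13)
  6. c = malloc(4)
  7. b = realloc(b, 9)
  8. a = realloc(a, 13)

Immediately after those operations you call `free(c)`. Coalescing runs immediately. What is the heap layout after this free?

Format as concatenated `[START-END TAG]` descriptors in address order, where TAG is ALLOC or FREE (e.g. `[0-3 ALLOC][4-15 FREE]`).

Answer: [0-15 FREE][16-28 ALLOC][29-37 ALLOC][38-38 FREE]

Derivation:
Op 1: a = malloc(11) -> a = 0; heap: [0-10 ALLOC][11-38 FREE]
Op 2: a = realloc(a, 4) -> a = 0; heap: [0-3 ALLOC][4-38 FREE]
Op 3: a = realloc(a, 11) -> a = 0; heap: [0-10 ALLOC][11-38 FREE]
Op 4: b = malloc(5) -> b = 11; heap: [0-10 ALLOC][11-15 ALLOC][16-38 FREE]
Op 5: a = realloc(a, 13) -> a = 16; heap: [0-10 FREE][11-15 ALLOC][16-28 ALLOC][29-38 FREE]
Op 6: c = malloc(4) -> c = 0; heap: [0-3 ALLOC][4-10 FREE][11-15 ALLOC][16-28 ALLOC][29-38 FREE]
Op 7: b = realloc(b, 9) -> b = 29; heap: [0-3 ALLOC][4-15 FREE][16-28 ALLOC][29-37 ALLOC][38-38 FREE]
Op 8: a = realloc(a, 13) -> a = 16; heap: [0-3 ALLOC][4-15 FREE][16-28 ALLOC][29-37 ALLOC][38-38 FREE]
free(c): c = 0 -> block [0-3 ALLOC]; mark free, coalesce with adjacent free neighbors -> [0-15 FREE][16-28 ALLOC][29-37 ALLOC][38-38 FREE]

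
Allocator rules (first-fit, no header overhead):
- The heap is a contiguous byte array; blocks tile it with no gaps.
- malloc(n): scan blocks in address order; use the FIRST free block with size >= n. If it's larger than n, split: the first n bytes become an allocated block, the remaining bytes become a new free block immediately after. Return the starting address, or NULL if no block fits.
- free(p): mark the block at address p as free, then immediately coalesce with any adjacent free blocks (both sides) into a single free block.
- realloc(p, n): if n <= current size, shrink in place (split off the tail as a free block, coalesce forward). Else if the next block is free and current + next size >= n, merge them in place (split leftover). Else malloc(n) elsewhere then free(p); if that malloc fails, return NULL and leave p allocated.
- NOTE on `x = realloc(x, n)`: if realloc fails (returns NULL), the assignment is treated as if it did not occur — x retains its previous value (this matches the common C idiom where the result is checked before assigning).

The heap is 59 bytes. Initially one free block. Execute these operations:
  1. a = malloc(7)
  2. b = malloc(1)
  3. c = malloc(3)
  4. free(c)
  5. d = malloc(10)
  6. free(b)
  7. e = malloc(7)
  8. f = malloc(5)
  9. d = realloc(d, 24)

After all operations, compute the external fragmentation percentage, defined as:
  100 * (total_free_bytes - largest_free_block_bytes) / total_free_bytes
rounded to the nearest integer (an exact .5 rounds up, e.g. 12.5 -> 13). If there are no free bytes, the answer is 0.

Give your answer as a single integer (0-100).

Op 1: a = malloc(7) -> a = 0; heap: [0-6 ALLOC][7-58 FREE]
Op 2: b = malloc(1) -> b = 7; heap: [0-6 ALLOC][7-7 ALLOC][8-58 FREE]
Op 3: c = malloc(3) -> c = 8; heap: [0-6 ALLOC][7-7 ALLOC][8-10 ALLOC][11-58 FREE]
Op 4: free(c) -> (freed c); heap: [0-6 ALLOC][7-7 ALLOC][8-58 FREE]
Op 5: d = malloc(10) -> d = 8; heap: [0-6 ALLOC][7-7 ALLOC][8-17 ALLOC][18-58 FREE]
Op 6: free(b) -> (freed b); heap: [0-6 ALLOC][7-7 FREE][8-17 ALLOC][18-58 FREE]
Op 7: e = malloc(7) -> e = 18; heap: [0-6 ALLOC][7-7 FREE][8-17 ALLOC][18-24 ALLOC][25-58 FREE]
Op 8: f = malloc(5) -> f = 25; heap: [0-6 ALLOC][7-7 FREE][8-17 ALLOC][18-24 ALLOC][25-29 ALLOC][30-58 FREE]
Op 9: d = realloc(d, 24) -> d = 30; heap: [0-6 ALLOC][7-17 FREE][18-24 ALLOC][25-29 ALLOC][30-53 ALLOC][54-58 FREE]
Free blocks: [11 5] total_free=16 largest=11 -> 100*(16-11)/16 = 500/16 = 31.25 -> rounds to 31

Answer: 31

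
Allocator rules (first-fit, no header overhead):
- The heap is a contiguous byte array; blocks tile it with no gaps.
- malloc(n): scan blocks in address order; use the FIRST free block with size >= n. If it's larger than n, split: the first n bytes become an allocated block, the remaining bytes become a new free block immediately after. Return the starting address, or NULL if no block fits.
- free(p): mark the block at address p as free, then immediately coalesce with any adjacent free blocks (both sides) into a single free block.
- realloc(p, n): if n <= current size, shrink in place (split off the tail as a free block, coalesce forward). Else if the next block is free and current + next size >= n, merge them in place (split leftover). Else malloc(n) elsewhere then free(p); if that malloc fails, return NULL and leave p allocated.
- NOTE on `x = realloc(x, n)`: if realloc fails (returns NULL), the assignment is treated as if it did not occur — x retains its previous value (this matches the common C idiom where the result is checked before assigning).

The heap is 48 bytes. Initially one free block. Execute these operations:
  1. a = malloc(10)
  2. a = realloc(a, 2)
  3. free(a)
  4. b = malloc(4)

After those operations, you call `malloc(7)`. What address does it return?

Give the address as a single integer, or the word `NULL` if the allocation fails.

Answer: 4

Derivation:
Op 1: a = malloc(10) -> a = 0; heap: [0-9 ALLOC][10-47 FREE]
Op 2: a = realloc(a, 2) -> a = 0; heap: [0-1 ALLOC][2-47 FREE]
Op 3: free(a) -> (freed a); heap: [0-47 FREE]
Op 4: b = malloc(4) -> b = 0; heap: [0-3 ALLOC][4-47 FREE]
malloc(7): first-fit scan over [0-3 ALLOC][4-47 FREE] -> 4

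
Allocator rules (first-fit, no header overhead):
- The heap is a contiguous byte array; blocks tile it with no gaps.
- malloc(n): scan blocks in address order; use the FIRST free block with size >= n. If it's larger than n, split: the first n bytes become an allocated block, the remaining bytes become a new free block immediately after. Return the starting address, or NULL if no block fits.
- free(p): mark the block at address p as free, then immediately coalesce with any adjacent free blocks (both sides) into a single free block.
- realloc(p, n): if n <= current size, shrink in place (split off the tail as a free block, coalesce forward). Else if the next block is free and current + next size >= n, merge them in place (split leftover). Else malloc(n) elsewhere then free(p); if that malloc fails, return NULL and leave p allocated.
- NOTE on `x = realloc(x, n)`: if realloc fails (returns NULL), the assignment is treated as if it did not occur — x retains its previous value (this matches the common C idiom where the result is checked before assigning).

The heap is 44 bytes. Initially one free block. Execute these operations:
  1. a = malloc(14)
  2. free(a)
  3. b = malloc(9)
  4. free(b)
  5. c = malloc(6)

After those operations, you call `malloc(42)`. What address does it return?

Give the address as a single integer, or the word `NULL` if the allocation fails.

Op 1: a = malloc(14) -> a = 0; heap: [0-13 ALLOC][14-43 FREE]
Op 2: free(a) -> (freed a); heap: [0-43 FREE]
Op 3: b = malloc(9) -> b = 0; heap: [0-8 ALLOC][9-43 FREE]
Op 4: free(b) -> (freed b); heap: [0-43 FREE]
Op 5: c = malloc(6) -> c = 0; heap: [0-5 ALLOC][6-43 FREE]
malloc(42): first-fit scan over [0-5 ALLOC][6-43 FREE] -> NULL

Answer: NULL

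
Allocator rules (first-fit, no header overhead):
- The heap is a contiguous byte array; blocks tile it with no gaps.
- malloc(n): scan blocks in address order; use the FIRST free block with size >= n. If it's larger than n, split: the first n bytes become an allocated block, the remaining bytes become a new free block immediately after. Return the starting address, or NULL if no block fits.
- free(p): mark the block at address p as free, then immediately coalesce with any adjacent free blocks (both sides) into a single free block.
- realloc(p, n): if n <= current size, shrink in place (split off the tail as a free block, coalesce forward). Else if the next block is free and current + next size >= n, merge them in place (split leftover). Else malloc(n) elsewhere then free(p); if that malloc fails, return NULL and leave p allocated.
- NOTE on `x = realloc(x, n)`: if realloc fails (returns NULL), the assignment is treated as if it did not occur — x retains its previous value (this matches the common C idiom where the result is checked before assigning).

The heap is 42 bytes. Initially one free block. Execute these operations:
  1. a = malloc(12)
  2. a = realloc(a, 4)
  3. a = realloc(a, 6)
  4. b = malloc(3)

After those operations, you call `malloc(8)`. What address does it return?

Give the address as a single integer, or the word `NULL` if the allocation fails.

Answer: 9

Derivation:
Op 1: a = malloc(12) -> a = 0; heap: [0-11 ALLOC][12-41 FREE]
Op 2: a = realloc(a, 4) -> a = 0; heap: [0-3 ALLOC][4-41 FREE]
Op 3: a = realloc(a, 6) -> a = 0; heap: [0-5 ALLOC][6-41 FREE]
Op 4: b = malloc(3) -> b = 6; heap: [0-5 ALLOC][6-8 ALLOC][9-41 FREE]
malloc(8): first-fit scan over [0-5 ALLOC][6-8 ALLOC][9-41 FREE] -> 9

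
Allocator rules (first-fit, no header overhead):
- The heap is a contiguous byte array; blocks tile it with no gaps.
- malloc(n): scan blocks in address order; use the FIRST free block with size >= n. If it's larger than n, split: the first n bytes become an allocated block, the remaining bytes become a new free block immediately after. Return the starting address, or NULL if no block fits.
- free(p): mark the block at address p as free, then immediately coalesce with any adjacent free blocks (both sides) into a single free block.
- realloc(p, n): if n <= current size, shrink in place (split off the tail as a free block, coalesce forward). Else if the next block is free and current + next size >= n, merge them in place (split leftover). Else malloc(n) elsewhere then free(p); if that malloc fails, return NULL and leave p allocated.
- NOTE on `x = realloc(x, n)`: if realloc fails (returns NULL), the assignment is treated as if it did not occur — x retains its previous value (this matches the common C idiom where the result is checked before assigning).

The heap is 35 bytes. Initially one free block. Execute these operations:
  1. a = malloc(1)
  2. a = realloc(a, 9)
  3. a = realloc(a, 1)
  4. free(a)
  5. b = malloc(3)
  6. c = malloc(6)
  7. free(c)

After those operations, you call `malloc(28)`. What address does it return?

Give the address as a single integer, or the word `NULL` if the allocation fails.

Answer: 3

Derivation:
Op 1: a = malloc(1) -> a = 0; heap: [0-0 ALLOC][1-34 FREE]
Op 2: a = realloc(a, 9) -> a = 0; heap: [0-8 ALLOC][9-34 FREE]
Op 3: a = realloc(a, 1) -> a = 0; heap: [0-0 ALLOC][1-34 FREE]
Op 4: free(a) -> (freed a); heap: [0-34 FREE]
Op 5: b = malloc(3) -> b = 0; heap: [0-2 ALLOC][3-34 FREE]
Op 6: c = malloc(6) -> c = 3; heap: [0-2 ALLOC][3-8 ALLOC][9-34 FREE]
Op 7: free(c) -> (freed c); heap: [0-2 ALLOC][3-34 FREE]
malloc(28): first-fit scan over [0-2 ALLOC][3-34 FREE] -> 3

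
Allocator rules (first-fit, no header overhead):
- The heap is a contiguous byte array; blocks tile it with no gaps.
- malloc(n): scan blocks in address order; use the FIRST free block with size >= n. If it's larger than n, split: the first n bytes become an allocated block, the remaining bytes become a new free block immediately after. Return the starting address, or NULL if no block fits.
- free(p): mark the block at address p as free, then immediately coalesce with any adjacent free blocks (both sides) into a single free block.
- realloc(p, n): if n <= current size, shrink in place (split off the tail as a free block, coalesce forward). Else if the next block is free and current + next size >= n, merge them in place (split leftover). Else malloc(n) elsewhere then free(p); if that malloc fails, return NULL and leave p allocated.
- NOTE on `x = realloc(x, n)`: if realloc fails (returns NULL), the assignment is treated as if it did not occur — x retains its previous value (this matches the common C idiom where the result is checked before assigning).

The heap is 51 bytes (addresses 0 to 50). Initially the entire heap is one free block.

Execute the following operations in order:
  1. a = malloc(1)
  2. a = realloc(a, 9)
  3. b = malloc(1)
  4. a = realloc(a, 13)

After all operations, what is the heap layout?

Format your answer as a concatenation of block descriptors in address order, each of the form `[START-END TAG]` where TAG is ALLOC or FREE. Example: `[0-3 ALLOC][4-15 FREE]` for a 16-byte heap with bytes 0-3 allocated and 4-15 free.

Op 1: a = malloc(1) -> a = 0; heap: [0-0 ALLOC][1-50 FREE]
Op 2: a = realloc(a, 9) -> a = 0; heap: [0-8 ALLOC][9-50 FREE]
Op 3: b = malloc(1) -> b = 9; heap: [0-8 ALLOC][9-9 ALLOC][10-50 FREE]
Op 4: a = realloc(a, 13) -> a = 10; heap: [0-8 FREE][9-9 ALLOC][10-22 ALLOC][23-50 FREE]

Answer: [0-8 FREE][9-9 ALLOC][10-22 ALLOC][23-50 FREE]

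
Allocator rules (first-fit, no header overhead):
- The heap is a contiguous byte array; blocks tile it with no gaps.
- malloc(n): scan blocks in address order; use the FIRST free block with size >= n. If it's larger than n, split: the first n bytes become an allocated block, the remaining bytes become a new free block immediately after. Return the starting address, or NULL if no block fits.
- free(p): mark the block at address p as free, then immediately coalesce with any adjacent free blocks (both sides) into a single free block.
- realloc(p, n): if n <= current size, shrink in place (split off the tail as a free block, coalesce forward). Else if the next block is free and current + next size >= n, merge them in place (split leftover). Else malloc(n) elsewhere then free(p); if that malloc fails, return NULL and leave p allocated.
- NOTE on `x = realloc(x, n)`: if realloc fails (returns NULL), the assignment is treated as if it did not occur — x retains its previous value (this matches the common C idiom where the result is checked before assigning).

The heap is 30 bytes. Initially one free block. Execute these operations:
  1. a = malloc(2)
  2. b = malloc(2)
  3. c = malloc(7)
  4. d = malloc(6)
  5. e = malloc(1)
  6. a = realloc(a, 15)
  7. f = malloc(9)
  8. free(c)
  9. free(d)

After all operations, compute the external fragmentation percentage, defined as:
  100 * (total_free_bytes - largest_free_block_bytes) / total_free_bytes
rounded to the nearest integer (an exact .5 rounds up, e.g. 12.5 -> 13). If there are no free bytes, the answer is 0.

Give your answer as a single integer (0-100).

Op 1: a = malloc(2) -> a = 0; heap: [0-1 ALLOC][2-29 FREE]
Op 2: b = malloc(2) -> b = 2; heap: [0-1 ALLOC][2-3 ALLOC][4-29 FREE]
Op 3: c = malloc(7) -> c = 4; heap: [0-1 ALLOC][2-3 ALLOC][4-10 ALLOC][11-29 FREE]
Op 4: d = malloc(6) -> d = 11; heap: [0-1 ALLOC][2-3 ALLOC][4-10 ALLOC][11-16 ALLOC][17-29 FREE]
Op 5: e = malloc(1) -> e = 17; heap: [0-1 ALLOC][2-3 ALLOC][4-10 ALLOC][11-16 ALLOC][17-17 ALLOC][18-29 FREE]
Op 6: a = realloc(a, 15) -> NULL (a unchanged); heap: [0-1 ALLOC][2-3 ALLOC][4-10 ALLOC][11-16 ALLOC][17-17 ALLOC][18-29 FREE]
Op 7: f = malloc(9) -> f = 18; heap: [0-1 ALLOC][2-3 ALLOC][4-10 ALLOC][11-16 ALLOC][17-17 ALLOC][18-26 ALLOC][27-29 FREE]
Op 8: free(c) -> (freed c); heap: [0-1 ALLOC][2-3 ALLOC][4-10 FREE][11-16 ALLOC][17-17 ALLOC][18-26 ALLOC][27-29 FREE]
Op 9: free(d) -> (freed d); heap: [0-1 ALLOC][2-3 ALLOC][4-16 FREE][17-17 ALLOC][18-26 ALLOC][27-29 FREE]
Free blocks: [13 3] total_free=16 largest=13 -> 100*(16-13)/16 = 300/16 = 18.75 -> rounds to 19

Answer: 19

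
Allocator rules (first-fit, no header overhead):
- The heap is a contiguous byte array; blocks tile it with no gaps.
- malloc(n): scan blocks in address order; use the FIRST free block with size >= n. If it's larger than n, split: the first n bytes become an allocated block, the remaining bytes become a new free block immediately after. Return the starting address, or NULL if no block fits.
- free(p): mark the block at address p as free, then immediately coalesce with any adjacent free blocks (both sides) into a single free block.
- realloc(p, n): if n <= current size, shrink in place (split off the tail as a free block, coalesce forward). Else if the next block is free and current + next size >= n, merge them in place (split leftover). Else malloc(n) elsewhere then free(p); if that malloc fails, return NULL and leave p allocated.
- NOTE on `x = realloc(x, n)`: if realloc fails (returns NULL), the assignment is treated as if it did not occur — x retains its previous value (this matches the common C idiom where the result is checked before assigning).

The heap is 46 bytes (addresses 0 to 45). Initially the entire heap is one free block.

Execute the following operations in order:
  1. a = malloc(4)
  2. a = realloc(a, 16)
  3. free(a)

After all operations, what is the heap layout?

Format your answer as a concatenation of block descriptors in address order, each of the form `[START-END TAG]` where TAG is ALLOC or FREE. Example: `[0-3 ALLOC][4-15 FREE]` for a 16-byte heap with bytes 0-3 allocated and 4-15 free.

Answer: [0-45 FREE]

Derivation:
Op 1: a = malloc(4) -> a = 0; heap: [0-3 ALLOC][4-45 FREE]
Op 2: a = realloc(a, 16) -> a = 0; heap: [0-15 ALLOC][16-45 FREE]
Op 3: free(a) -> (freed a); heap: [0-45 FREE]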